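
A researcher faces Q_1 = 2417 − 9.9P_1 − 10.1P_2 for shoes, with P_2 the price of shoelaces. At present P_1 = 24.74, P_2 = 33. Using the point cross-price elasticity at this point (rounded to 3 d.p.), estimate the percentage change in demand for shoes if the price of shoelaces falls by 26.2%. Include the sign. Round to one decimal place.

4.7%

At P_1 = 24.74, P_2 = 33: Q_1 = 1838.774.
∂Q_1/∂P_2 = -10.1.
ε = (∂Q_1/∂P_2)(P_2/Q_1) = -10.1000 × 33/1838.774 ≈ -0.181.
%ΔQ_1 ≈ ε × %ΔP_2 = -0.181 × (-26.2%) = 4.7%.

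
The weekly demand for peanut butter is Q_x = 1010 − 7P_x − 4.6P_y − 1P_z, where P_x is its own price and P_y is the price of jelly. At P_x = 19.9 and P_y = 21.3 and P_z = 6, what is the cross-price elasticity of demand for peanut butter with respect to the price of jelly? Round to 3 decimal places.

At P_x = 19.9 and P_y = 21.3 and P_z = 6: Q_x = 766.72.
∂Q_x/∂P_y = -4.6.
ε = (∂Q_x/∂P_y)(P_y/Q_x) = -4.6 × (21.3/766.72) ≈ -0.128.

-0.128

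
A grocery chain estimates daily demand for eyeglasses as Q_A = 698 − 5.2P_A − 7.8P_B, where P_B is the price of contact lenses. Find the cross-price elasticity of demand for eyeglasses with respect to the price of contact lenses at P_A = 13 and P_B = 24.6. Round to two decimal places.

At P_A = 13 and P_B = 24.6: Q_A = 438.52.
∂Q_A/∂P_B = -7.8.
ε = (∂Q_A/∂P_B)(P_B/Q_A) = -7.8 × (24.6/438.52) ≈ -0.44.
Since ε < 0, eyeglasses and contact lenses are complements.

-0.44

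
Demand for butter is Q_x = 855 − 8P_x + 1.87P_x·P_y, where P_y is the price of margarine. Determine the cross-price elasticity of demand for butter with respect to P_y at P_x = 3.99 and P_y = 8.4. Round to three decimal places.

At P_x = 3.99 and P_y = 8.4: Q_x = 885.755.
∂Q_x/∂P_y = 1.87P_x = 1.87(3.99) = 7.4613.
ε = (∂Q_x/∂P_y)(P_y/Q_x) = 7.4613 × (8.4/885.755) ≈ 0.071.
ε > 0: substitutes.

0.071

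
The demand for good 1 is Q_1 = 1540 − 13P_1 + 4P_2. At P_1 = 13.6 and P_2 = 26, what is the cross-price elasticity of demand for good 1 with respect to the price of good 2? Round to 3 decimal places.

At P_1 = 13.6 and P_2 = 26: Q_1 = 1467.2.
∂Q_1/∂P_2 = 4.
ε = (∂Q_1/∂P_2)(P_2/Q_1) = 4 × (26/1467.2) ≈ 0.071.

0.071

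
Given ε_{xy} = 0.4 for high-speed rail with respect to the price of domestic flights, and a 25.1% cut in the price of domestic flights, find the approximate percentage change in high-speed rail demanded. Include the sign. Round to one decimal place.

-10.0%

%ΔQ ≈ ε × %ΔP of domestic flights = 0.4 × (-25.1%) = -10.0%.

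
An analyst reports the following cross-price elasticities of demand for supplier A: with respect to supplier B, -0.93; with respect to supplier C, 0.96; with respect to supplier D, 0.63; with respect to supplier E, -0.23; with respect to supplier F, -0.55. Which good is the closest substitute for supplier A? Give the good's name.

supplier C

Substitutes have ε > 0. Among the positive values, 0.96 (supplier C) is largest.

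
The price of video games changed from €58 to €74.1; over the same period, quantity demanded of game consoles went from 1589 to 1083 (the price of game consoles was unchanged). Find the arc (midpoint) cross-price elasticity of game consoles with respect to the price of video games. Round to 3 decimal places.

-1.554

ΔQ_A = 1083 − 1589 = -506; ΔP_B = 74.1 − 58 = 16.1.
Midpoints: Q̄_A = 1336.0, P̄_B = 66.05.
ε = (ΔQ_A/Q̄_A)/(ΔP_B/P̄_B) = (-506/1336.0)/(16.1/66.05) ≈ -1.554.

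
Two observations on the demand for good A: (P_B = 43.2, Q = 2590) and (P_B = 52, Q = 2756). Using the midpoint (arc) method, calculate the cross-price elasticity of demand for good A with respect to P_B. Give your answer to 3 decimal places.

0.336

ΔQ_A = 2756 − 2590 = 166; ΔP_B = 52 − 43.2 = 8.8.
Midpoints: Q̄_A = 2673.0, P̄_B = 47.60.
ε = (ΔQ_A/Q̄_A)/(ΔP_B/P̄_B) = (166/2673.0)/(8.8/47.60) ≈ 0.336.
ε > 0: good A and good B are substitutes.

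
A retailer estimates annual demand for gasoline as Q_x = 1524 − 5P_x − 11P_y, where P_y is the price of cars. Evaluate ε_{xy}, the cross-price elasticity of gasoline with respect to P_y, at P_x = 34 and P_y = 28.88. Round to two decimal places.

At P_x = 34 and P_y = 28.88: Q_x = 1036.32.
∂Q_x/∂P_y = -11.
ε = (∂Q_x/∂P_y)(P_y/Q_x) = -11 × (28.88/1036.32) ≈ -0.31.

-0.31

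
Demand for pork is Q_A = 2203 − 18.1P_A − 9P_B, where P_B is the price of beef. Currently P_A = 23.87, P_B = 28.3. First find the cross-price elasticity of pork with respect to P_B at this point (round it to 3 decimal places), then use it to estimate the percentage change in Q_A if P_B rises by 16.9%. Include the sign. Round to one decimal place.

At P_A = 23.87, P_B = 28.3: Q_A = 1516.253.
∂Q_A/∂P_B = -9.
ε = (∂Q_A/∂P_B)(P_B/Q_A) = -9.0000 × 28.3/1516.253 ≈ -0.168.
%ΔQ_A ≈ ε × %ΔP_B = -0.168 × (16.9%) = -2.8%.

-2.8%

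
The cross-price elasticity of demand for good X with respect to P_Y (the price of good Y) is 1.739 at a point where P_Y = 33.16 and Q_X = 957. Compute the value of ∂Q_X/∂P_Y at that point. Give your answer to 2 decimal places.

ε = (∂Q_X/∂P_Y)·(P_Y/Q_X) ⇒ ∂Q_X/∂P_Y = ε·Q_X/P_Y = 1.739 × 957/33.16 ≈ 50.19.

50.19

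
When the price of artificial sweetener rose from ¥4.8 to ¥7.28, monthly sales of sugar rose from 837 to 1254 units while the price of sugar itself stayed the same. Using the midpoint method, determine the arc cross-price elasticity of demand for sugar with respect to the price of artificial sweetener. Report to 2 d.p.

ΔQ_A = 1254 − 837 = 417; ΔP_B = 7.28 − 4.8 = 2.48.
Midpoints: Q̄_A = 1045.5, P̄_B = 6.04.
ε = (ΔQ_A/Q̄_A)/(ΔP_B/P̄_B) = (417/1045.5)/(2.48/6.04) ≈ 0.97.

0.97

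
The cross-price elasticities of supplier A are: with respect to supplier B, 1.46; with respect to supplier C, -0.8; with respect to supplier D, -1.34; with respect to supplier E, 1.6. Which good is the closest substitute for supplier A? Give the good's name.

supplier E

Substitutes have ε > 0. Among the positive values, 1.6 (supplier E) is largest.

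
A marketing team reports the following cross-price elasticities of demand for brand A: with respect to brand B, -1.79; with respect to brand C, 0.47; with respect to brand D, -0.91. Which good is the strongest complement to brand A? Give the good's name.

brand B

Complements have ε < 0. The most negative value is -1.79 (brand B).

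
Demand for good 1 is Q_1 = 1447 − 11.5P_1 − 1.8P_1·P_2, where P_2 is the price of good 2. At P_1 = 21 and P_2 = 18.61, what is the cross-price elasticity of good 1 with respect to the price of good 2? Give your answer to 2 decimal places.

-1.40

At P_1 = 21 and P_2 = 18.61: Q_1 = 502.042.
∂Q_1/∂P_2 = -1.8P_1 = -1.8(21) = -37.8000.
ε = (∂Q_1/∂P_2)(P_2/Q_1) = -37.8000 × (18.61/502.042) ≈ -1.40.
ε < 0: complements.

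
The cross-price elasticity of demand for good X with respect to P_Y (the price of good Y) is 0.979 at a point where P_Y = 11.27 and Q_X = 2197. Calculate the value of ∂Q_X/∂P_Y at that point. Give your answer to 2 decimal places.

ε = (∂Q_X/∂P_Y)·(P_Y/Q_X) ⇒ ∂Q_X/∂P_Y = ε·Q_X/P_Y = 0.979 × 2197/11.27 ≈ 190.85.

190.85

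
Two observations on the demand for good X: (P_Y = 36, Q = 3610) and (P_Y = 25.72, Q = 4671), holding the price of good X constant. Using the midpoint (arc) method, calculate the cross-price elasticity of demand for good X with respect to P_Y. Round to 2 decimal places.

ΔQ_X = 4671 − 3610 = 1061; ΔP_Y = 25.72 − 36 = -10.28.
Midpoints: Q̄_X = 4140.5, P̄_Y = 30.86.
ε = (ΔQ_X/Q̄_X)/(ΔP_Y/P̄_Y) = (1061/4140.5)/(-10.28/30.86) ≈ -0.77.

-0.77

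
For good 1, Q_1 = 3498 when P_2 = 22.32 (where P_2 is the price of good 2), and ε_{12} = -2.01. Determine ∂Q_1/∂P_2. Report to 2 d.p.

-315.01

ε = (∂Q_1/∂P_2)·(P_2/Q_1) ⇒ ∂Q_1/∂P_2 = ε·Q_1/P_2 = -2.01 × 3498/22.32 ≈ -315.01.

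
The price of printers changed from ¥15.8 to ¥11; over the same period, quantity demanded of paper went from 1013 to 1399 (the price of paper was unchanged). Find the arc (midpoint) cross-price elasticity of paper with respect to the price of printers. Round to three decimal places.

-0.894

ΔQ_A = 1399 − 1013 = 386; ΔP_B = 11 − 15.8 = -4.8.
Midpoints: Q̄_A = 1206.0, P̄_B = 13.40.
ε = (ΔQ_A/Q̄_A)/(ΔP_B/P̄_B) = (386/1206.0)/(-4.8/13.40) ≈ -0.894.
ε < 0: paper and printers are complements.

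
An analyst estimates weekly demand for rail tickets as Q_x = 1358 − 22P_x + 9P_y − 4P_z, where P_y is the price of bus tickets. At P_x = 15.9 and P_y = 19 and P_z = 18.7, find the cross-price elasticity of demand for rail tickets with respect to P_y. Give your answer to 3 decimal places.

At P_x = 15.9 and P_y = 19 and P_z = 18.7: Q_x = 1104.4.
∂Q_x/∂P_y = 9.
ε = (∂Q_x/∂P_y)(P_y/Q_x) = 9 × (19/1104.4) ≈ 0.155.

0.155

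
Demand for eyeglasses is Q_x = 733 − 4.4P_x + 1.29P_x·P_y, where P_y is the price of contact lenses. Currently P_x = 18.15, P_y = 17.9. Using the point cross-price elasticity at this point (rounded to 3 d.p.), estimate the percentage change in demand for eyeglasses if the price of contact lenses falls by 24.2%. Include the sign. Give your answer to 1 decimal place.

-9.5%

At P_x = 18.15, P_y = 17.9: Q_x = 1072.242.
∂Q_x/∂P_y = 1.29P_x = 23.4135.
ε = (∂Q_x/∂P_y)(P_y/Q_x) = 23.4135 × 17.9/1072.242 ≈ 0.391.
%ΔQ_x ≈ ε × %ΔP_y = 0.391 × (-24.2%) = -9.5%.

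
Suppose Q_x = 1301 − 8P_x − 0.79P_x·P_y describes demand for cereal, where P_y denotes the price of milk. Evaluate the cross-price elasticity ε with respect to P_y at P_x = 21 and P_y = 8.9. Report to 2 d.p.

-0.15

At P_x = 21 and P_y = 8.9: Q_x = 985.349.
∂Q_x/∂P_y = -0.79P_x = -0.79(21) = -16.5900.
ε = (∂Q_x/∂P_y)(P_y/Q_x) = -16.5900 × (8.9/985.349) ≈ -0.15.
ε < 0: complements.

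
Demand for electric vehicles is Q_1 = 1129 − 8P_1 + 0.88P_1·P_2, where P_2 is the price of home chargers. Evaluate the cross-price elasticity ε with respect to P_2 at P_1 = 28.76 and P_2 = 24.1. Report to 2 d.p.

At P_1 = 28.76 and P_2 = 24.1: Q_1 = 1508.862.
∂Q_1/∂P_2 = 0.88P_1 = 0.88(28.76) = 25.3088.
ε = (∂Q_1/∂P_2)(P_2/Q_1) = 25.3088 × (24.1/1508.862) ≈ 0.40.

0.40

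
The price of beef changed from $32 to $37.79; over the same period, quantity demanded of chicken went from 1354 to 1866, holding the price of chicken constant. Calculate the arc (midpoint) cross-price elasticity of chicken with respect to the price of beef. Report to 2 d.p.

1.92

ΔQ_A = 1866 − 1354 = 512; ΔP_B = 37.79 − 32 = 5.79.
Midpoints: Q̄_A = 1610.0, P̄_B = 34.89.
ε = (ΔQ_A/Q̄_A)/(ΔP_B/P̄_B) = (512/1610.0)/(5.79/34.89) ≈ 1.92.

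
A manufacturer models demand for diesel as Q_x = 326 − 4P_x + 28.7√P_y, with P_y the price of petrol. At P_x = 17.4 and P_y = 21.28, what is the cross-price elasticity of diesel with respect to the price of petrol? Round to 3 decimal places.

0.170

At P_x = 17.4 and P_y = 21.28: Q_x = 388.794.
∂Q_x/∂P_y = 28.7/(2√P_y) = 28.7/(2√21.28) = 3.1108.
ε = (∂Q_x/∂P_y)(P_y/Q_x) = 3.1108 × (21.28/388.794) ≈ 0.170.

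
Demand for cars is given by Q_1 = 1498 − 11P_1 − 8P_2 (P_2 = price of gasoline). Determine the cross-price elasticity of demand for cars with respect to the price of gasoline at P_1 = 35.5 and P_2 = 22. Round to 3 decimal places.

At P_1 = 35.5 and P_2 = 22: Q_1 = 931.5.
∂Q_1/∂P_2 = -8.
ε = (∂Q_1/∂P_2)(P_2/Q_1) = -8 × (22/931.5) ≈ -0.189.
Since ε < 0, cars and gasoline are complements.

-0.189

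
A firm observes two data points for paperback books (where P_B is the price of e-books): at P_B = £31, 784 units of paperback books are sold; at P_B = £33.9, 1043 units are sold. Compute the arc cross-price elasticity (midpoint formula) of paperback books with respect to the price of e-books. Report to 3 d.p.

ΔQ_A = 1043 − 784 = 259; ΔP_B = 33.9 − 31 = 2.9.
Midpoints: Q̄_A = 913.5, P̄_B = 32.45.
ε = (ΔQ_A/Q̄_A)/(ΔP_B/P̄_B) = (259/913.5)/(2.9/32.45) ≈ 3.173.

3.173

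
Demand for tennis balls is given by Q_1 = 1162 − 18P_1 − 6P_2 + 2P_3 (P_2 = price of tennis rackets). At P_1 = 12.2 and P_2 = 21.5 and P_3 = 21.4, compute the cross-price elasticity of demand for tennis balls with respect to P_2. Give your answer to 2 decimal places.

-0.15

At P_1 = 12.2 and P_2 = 21.5 and P_3 = 21.4: Q_1 = 856.2.
∂Q_1/∂P_2 = -6.
ε = (∂Q_1/∂P_2)(P_2/Q_1) = -6 × (21.5/856.2) ≈ -0.15.
Since ε < 0, tennis balls and tennis rackets are complements.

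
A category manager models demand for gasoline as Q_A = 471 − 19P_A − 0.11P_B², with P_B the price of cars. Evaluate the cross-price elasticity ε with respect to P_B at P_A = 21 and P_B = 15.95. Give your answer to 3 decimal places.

-1.272

At P_A = 21 and P_B = 15.95: Q_A = 44.016.
∂Q_A/∂P_B = -0.22P_B = -0.22(15.95) = -3.5090.
ε = (∂Q_A/∂P_B)(P_B/Q_A) = -3.5090 × (15.95/44.016) ≈ -1.272.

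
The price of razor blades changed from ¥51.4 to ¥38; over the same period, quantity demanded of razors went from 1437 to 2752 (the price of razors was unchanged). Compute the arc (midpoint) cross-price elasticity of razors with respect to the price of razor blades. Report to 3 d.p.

-2.094

ΔQ_A = 2752 − 1437 = 1315; ΔP_B = 38 − 51.4 = -13.4.
Midpoints: Q̄_A = 2094.5, P̄_B = 44.70.
ε = (ΔQ_A/Q̄_A)/(ΔP_B/P̄_B) = (1315/2094.5)/(-13.4/44.70) ≈ -2.094.
ε < 0: razors and razor blades are complements.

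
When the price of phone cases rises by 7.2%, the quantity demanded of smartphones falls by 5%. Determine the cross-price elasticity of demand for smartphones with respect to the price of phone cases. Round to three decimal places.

ε = (%ΔQ of smartphones) / (%ΔP of phone cases) = (-5%) / (7.2%) ≈ -0.694.

-0.694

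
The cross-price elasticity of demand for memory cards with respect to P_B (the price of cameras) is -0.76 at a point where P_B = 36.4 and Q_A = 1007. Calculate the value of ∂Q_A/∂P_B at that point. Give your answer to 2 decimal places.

-21.03

ε = (∂Q_A/∂P_B)·(P_B/Q_A) ⇒ ∂Q_A/∂P_B = ε·Q_A/P_B = -0.76 × 1007/36.4 ≈ -21.03.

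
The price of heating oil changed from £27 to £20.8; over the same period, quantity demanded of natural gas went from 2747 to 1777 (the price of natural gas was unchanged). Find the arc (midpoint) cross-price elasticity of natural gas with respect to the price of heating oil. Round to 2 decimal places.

1.65

ΔQ_A = 1777 − 2747 = -970; ΔP_B = 20.8 − 27 = -6.2.
Midpoints: Q̄_A = 2262.0, P̄_B = 23.90.
ε = (ΔQ_A/Q̄_A)/(ΔP_B/P̄_B) = (-970/2262.0)/(-6.2/23.90) ≈ 1.65.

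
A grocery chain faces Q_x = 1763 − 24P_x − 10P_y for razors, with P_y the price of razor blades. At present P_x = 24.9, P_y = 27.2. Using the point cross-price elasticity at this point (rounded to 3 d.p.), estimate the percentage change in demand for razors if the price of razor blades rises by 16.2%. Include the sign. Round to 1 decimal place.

-4.9%

At P_x = 24.9, P_y = 27.2: Q_x = 893.4.
∂Q_x/∂P_y = -10.
ε = (∂Q_x/∂P_y)(P_y/Q_x) = -10.0000 × 27.2/893.4 ≈ -0.304.
%ΔQ_x ≈ ε × %ΔP_y = -0.304 × (16.2%) = -4.9%.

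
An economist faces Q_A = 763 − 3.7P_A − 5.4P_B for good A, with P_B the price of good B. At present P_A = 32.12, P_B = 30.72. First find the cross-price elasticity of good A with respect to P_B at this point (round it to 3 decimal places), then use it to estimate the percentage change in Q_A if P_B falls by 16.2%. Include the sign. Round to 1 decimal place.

At P_A = 32.12, P_B = 30.72: Q_A = 478.268.
∂Q_A/∂P_B = -5.4.
ε = (∂Q_A/∂P_B)(P_B/Q_A) = -5.4000 × 30.72/478.268 ≈ -0.347.
%ΔQ_A ≈ ε × %ΔP_B = -0.347 × (-16.2%) = 5.6%.

5.6%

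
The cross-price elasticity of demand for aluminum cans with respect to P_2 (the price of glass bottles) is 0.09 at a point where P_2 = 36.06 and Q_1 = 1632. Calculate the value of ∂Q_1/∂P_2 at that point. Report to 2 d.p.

ε = (∂Q_1/∂P_2)·(P_2/Q_1) ⇒ ∂Q_1/∂P_2 = ε·Q_1/P_2 = 0.09 × 1632/36.06 ≈ 4.07.

4.07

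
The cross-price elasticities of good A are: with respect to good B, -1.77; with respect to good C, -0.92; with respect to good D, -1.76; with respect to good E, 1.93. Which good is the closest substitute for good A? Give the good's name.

good E

Substitutes have ε > 0. Among the positive values, 1.93 (good E) is largest.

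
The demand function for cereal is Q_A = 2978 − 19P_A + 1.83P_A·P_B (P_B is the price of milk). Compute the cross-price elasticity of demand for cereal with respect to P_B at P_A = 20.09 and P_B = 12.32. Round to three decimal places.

0.149

At P_A = 20.09 and P_B = 12.32: Q_A = 3049.231.
∂Q_A/∂P_B = 1.83P_A = 1.83(20.09) = 36.7647.
ε = (∂Q_A/∂P_B)(P_B/Q_A) = 36.7647 × (12.32/3049.231) ≈ 0.149.
ε > 0: substitutes.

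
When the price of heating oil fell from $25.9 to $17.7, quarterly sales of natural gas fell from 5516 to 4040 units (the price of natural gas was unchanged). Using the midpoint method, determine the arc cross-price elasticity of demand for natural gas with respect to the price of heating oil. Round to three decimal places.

ΔQ_A = 4040 − 5516 = -1476; ΔP_B = 17.7 − 25.9 = -8.2.
Midpoints: Q̄_A = 4778.0, P̄_B = 21.80.
ε = (ΔQ_A/Q̄_A)/(ΔP_B/P̄_B) = (-1476/4778.0)/(-8.2/21.80) ≈ 0.821.
ε > 0: natural gas and heating oil are substitutes.

0.821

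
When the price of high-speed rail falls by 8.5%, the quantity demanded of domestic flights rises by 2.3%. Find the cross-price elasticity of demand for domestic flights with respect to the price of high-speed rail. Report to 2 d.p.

ε = (%ΔQ of domestic flights) / (%ΔP of high-speed rail) = (2.3%) / (-8.5%) ≈ -0.27.
Negative cross-price elasticity: complements.

-0.27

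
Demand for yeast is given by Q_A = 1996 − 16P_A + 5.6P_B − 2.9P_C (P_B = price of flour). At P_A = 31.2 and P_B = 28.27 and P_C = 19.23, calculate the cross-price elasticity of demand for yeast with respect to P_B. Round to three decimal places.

At P_A = 31.2 and P_B = 28.27 and P_C = 19.23: Q_A = 1599.345.
∂Q_A/∂P_B = 5.6.
ε = (∂Q_A/∂P_B)(P_B/Q_A) = 5.6 × (28.27/1599.345) ≈ 0.099.

0.099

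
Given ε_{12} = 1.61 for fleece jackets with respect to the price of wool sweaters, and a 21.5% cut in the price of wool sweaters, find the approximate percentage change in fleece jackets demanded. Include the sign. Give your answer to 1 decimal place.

-34.6%

%ΔQ ≈ ε × %ΔP of wool sweaters = 1.61 × (-21.5%) = -34.6%.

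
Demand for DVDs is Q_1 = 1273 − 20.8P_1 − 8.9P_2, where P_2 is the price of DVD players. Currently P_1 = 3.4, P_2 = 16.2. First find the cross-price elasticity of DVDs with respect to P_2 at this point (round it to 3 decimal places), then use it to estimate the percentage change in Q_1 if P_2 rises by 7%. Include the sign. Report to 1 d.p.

At P_1 = 3.4, P_2 = 16.2: Q_1 = 1058.1.
∂Q_1/∂P_2 = -8.9.
ε = (∂Q_1/∂P_2)(P_2/Q_1) = -8.9000 × 16.2/1058.1 ≈ -0.136.
%ΔQ_1 ≈ ε × %ΔP_2 = -0.136 × (7%) = -1.0%.

-1.0%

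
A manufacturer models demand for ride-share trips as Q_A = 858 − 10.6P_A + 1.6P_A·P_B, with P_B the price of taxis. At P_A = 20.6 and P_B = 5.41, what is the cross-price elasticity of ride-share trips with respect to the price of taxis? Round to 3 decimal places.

At P_A = 20.6 and P_B = 5.41: Q_A = 817.954.
∂Q_A/∂P_B = 1.6P_A = 1.6(20.6) = 32.9600.
ε = (∂Q_A/∂P_B)(P_B/Q_A) = 32.9600 × (5.41/817.954) ≈ 0.218.
ε > 0: substitutes.

0.218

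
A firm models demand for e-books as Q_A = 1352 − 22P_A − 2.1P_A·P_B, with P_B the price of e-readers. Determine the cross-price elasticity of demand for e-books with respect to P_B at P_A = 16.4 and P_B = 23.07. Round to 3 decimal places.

At P_A = 16.4 and P_B = 23.07: Q_A = 196.669.
∂Q_A/∂P_B = -2.1P_A = -2.1(16.4) = -34.4400.
ε = (∂Q_A/∂P_B)(P_B/Q_A) = -34.4400 × (23.07/196.669) ≈ -4.040.

-4.040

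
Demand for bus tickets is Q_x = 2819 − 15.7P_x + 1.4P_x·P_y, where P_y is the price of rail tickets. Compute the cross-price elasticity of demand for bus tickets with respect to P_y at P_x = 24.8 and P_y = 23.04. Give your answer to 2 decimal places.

At P_x = 24.8 and P_y = 23.04: Q_x = 3229.589.
∂Q_x/∂P_y = 1.4P_x = 1.4(24.8) = 34.7200.
ε = (∂Q_x/∂P_y)(P_y/Q_x) = 34.7200 × (23.04/3229.589) ≈ 0.25.

0.25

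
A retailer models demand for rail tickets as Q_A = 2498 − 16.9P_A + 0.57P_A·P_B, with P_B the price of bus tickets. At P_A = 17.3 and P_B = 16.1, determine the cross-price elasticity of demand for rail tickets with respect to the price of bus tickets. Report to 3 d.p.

At P_A = 17.3 and P_B = 16.1: Q_A = 2364.392.
∂Q_A/∂P_B = 0.57P_A = 0.57(17.3) = 9.8610.
ε = (∂Q_A/∂P_B)(P_B/Q_A) = 9.8610 × (16.1/2364.392) ≈ 0.067.
ε > 0: substitutes.

0.067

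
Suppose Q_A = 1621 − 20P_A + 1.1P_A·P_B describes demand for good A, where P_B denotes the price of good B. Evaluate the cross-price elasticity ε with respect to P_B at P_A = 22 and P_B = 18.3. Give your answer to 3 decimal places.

At P_A = 22 and P_B = 18.3: Q_A = 1623.86.
∂Q_A/∂P_B = 1.1P_A = 1.1(22) = 24.2000.
ε = (∂Q_A/∂P_B)(P_B/Q_A) = 24.2000 × (18.3/1623.86) ≈ 0.273.
ε > 0: substitutes.

0.273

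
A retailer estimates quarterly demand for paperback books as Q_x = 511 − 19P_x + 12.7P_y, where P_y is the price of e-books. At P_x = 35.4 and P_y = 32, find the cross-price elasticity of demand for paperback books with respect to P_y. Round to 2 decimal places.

At P_x = 35.4 and P_y = 32: Q_x = 244.8.
∂Q_x/∂P_y = 12.7.
ε = (∂Q_x/∂P_y)(P_y/Q_x) = 12.7 × (32/244.8) ≈ 1.66.

1.66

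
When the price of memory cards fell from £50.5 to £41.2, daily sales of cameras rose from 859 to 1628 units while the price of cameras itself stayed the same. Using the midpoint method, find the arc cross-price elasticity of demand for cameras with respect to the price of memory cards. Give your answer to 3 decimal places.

-3.049

ΔQ_A = 1628 − 859 = 769; ΔP_B = 41.2 − 50.5 = -9.3.
Midpoints: Q̄_A = 1243.5, P̄_B = 45.85.
ε = (ΔQ_A/Q̄_A)/(ΔP_B/P̄_B) = (769/1243.5)/(-9.3/45.85) ≈ -3.049.
ε < 0: cameras and memory cards are complements.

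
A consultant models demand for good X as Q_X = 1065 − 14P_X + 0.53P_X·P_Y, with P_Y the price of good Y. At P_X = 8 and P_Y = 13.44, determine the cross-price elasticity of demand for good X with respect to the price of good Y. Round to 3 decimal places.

0.056

At P_X = 8 and P_Y = 13.44: Q_X = 1009.986.
∂Q_X/∂P_Y = 0.53P_X = 0.53(8) = 4.2400.
ε = (∂Q_X/∂P_Y)(P_Y/Q_X) = 4.2400 × (13.44/1009.986) ≈ 0.056.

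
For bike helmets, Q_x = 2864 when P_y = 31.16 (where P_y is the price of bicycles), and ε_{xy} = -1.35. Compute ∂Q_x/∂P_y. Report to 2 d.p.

-124.08

ε = (∂Q_x/∂P_y)·(P_y/Q_x) ⇒ ∂Q_x/∂P_y = ε·Q_x/P_y = -1.35 × 2864/31.16 ≈ -124.08.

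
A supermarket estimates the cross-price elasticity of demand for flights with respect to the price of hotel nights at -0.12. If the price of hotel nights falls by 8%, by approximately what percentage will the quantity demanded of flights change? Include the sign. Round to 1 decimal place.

1.0%

%ΔQ ≈ ε × %ΔP of hotel nights = -0.12 × (-8%) = 1.0%.
Demand for flights rises by about 1.0%.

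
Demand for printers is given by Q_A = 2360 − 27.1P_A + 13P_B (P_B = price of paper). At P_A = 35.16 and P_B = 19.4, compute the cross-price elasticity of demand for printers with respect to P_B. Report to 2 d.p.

At P_A = 35.16 and P_B = 19.4: Q_A = 1659.364.
∂Q_A/∂P_B = 13.
ε = (∂Q_A/∂P_B)(P_B/Q_A) = 13 × (19.4/1659.364) ≈ 0.15.

0.15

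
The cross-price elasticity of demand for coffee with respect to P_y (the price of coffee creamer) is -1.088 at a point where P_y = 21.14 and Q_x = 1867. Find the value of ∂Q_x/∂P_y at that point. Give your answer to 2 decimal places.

ε = (∂Q_x/∂P_y)·(P_y/Q_x) ⇒ ∂Q_x/∂P_y = ε·Q_x/P_y = -1.088 × 1867/21.14 ≈ -96.09.

-96.09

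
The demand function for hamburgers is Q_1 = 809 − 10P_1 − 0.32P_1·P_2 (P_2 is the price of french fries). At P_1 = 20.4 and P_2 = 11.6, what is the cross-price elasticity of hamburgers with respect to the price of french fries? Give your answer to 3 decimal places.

At P_1 = 20.4 and P_2 = 11.6: Q_1 = 529.275.
∂Q_1/∂P_2 = -0.32P_1 = -0.32(20.4) = -6.5280.
ε = (∂Q_1/∂P_2)(P_2/Q_1) = -6.5280 × (11.6/529.275) ≈ -0.143.
ε < 0: complements.

-0.143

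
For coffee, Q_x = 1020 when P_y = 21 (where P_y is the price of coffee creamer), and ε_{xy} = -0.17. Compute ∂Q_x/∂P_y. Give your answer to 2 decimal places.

-8.26

ε = (∂Q_x/∂P_y)·(P_y/Q_x) ⇒ ∂Q_x/∂P_y = ε·Q_x/P_y = -0.17 × 1020/21 ≈ -8.26.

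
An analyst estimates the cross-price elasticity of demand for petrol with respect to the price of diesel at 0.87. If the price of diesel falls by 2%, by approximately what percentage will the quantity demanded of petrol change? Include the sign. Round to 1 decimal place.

-1.7%

%ΔQ ≈ ε × %ΔP of diesel = 0.87 × (-2%) = -1.7%.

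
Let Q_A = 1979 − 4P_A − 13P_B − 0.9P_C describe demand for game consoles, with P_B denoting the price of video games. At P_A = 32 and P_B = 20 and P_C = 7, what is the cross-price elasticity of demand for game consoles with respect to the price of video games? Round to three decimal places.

-0.164

At P_A = 32 and P_B = 20 and P_C = 7: Q_A = 1584.7.
∂Q_A/∂P_B = -13.
ε = (∂Q_A/∂P_B)(P_B/Q_A) = -13 × (20/1584.7) ≈ -0.164.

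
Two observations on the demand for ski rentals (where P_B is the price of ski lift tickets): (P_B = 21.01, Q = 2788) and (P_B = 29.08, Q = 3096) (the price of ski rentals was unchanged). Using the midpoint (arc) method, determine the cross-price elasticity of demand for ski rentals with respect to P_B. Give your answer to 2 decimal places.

ΔQ_A = 3096 − 2788 = 308; ΔP_B = 29.08 − 21.01 = 8.07.
Midpoints: Q̄_A = 2942.0, P̄_B = 25.05.
ε = (ΔQ_A/Q̄_A)/(ΔP_B/P̄_B) = (308/2942.0)/(8.07/25.05) ≈ 0.32.

0.32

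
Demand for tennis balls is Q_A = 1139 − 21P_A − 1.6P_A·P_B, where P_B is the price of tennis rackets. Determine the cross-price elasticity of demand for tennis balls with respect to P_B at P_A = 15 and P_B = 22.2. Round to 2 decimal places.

At P_A = 15 and P_B = 22.2: Q_A = 291.2.
∂Q_A/∂P_B = -1.6P_A = -1.6(15) = -24.0000.
ε = (∂Q_A/∂P_B)(P_B/Q_A) = -24.0000 × (22.2/291.2) ≈ -1.83.

-1.83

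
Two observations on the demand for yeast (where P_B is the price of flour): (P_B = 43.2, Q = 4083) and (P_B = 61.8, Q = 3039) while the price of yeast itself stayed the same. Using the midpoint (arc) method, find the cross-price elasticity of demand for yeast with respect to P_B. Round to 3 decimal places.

-0.828

ΔQ_A = 3039 − 4083 = -1044; ΔP_B = 61.8 − 43.2 = 18.6.
Midpoints: Q̄_A = 3561.0, P̄_B = 52.50.
ε = (ΔQ_A/Q̄_A)/(ΔP_B/P̄_B) = (-1044/3561.0)/(18.6/52.50) ≈ -0.828.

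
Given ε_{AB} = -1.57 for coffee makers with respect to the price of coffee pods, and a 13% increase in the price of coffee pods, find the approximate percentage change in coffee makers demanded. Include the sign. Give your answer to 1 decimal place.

-20.4%

%ΔQ ≈ ε × %ΔP of coffee pods = -1.57 × (13%) = -20.4%.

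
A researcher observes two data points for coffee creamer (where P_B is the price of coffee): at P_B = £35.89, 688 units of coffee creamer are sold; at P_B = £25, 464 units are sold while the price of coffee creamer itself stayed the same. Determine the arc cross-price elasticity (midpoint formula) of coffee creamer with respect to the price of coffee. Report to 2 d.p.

ΔQ_A = 464 − 688 = -224; ΔP_B = 25 − 35.89 = -10.89.
Midpoints: Q̄_A = 576.0, P̄_B = 30.45.
ε = (ΔQ_A/Q̄_A)/(ΔP_B/P̄_B) = (-224/576.0)/(-10.89/30.45) ≈ 1.09.

1.09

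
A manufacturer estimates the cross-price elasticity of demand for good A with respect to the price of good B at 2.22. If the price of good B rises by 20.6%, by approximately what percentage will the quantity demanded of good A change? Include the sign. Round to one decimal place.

%ΔQ ≈ ε × %ΔP of good B = 2.22 × (20.6%) = 45.7%.

45.7%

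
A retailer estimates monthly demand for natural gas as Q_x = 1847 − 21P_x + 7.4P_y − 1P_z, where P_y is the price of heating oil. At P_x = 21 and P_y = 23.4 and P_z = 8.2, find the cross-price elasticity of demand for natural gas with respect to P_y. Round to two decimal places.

At P_x = 21 and P_y = 23.4 and P_z = 8.2: Q_x = 1570.96.
∂Q_x/∂P_y = 7.4.
ε = (∂Q_x/∂P_y)(P_y/Q_x) = 7.4 × (23.4/1570.96) ≈ 0.11.
Since ε > 0, natural gas and heating oil are substitutes.

0.11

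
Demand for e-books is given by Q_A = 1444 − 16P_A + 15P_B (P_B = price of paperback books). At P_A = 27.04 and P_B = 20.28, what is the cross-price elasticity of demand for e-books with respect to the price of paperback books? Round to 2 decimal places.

At P_A = 27.04 and P_B = 20.28: Q_A = 1315.56.
∂Q_A/∂P_B = 15.
ε = (∂Q_A/∂P_B)(P_B/Q_A) = 15 × (20.28/1315.56) ≈ 0.23.

0.23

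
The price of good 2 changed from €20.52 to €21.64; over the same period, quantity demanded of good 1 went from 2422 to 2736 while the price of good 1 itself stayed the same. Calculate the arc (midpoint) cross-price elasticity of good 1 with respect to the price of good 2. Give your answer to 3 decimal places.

ΔQ_1 = 2736 − 2422 = 314; ΔP_2 = 21.64 − 20.52 = 1.12.
Midpoints: Q̄_1 = 2579.0, P̄_2 = 21.08.
ε = (ΔQ_1/Q̄_1)/(ΔP_2/P̄_2) = (314/2579.0)/(1.12/21.08) ≈ 2.292.

2.292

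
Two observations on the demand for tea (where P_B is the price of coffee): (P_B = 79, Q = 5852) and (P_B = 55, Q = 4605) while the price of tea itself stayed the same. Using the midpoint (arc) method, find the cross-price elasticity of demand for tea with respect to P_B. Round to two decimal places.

ΔQ_A = 4605 − 5852 = -1247; ΔP_B = 55 − 79 = -24.
Midpoints: Q̄_A = 5228.5, P̄_B = 67.00.
ε = (ΔQ_A/Q̄_A)/(ΔP_B/P̄_B) = (-1247/5228.5)/(-24/67.00) ≈ 0.67.
ε > 0: tea and coffee are substitutes.

0.67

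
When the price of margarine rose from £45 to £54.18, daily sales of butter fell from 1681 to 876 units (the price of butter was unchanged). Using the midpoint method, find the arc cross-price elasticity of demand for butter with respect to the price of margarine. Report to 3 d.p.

-3.401

ΔQ_A = 876 − 1681 = -805; ΔP_B = 54.18 − 45 = 9.18.
Midpoints: Q̄_A = 1278.5, P̄_B = 49.59.
ε = (ΔQ_A/Q̄_A)/(ΔP_B/P̄_B) = (-805/1278.5)/(9.18/49.59) ≈ -3.401.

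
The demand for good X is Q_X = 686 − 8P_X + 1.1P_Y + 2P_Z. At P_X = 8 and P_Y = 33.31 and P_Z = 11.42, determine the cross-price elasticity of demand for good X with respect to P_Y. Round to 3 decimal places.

0.054

At P_X = 8 and P_Y = 33.31 and P_Z = 11.42: Q_X = 681.481.
∂Q_X/∂P_Y = 1.1.
ε = (∂Q_X/∂P_Y)(P_Y/Q_X) = 1.1 × (33.31/681.481) ≈ 0.054.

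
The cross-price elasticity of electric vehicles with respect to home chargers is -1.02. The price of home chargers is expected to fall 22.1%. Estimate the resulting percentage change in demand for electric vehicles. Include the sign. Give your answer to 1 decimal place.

%ΔQ ≈ ε × %ΔP of home chargers = -1.02 × (-22.1%) = 22.5%.
Demand for electric vehicles rises by about 22.5%.

22.5%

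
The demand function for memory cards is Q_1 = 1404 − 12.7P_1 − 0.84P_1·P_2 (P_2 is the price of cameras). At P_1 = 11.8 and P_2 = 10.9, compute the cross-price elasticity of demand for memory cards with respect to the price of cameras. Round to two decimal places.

-0.09

At P_1 = 11.8 and P_2 = 10.9: Q_1 = 1146.099.
∂Q_1/∂P_2 = -0.84P_1 = -0.84(11.8) = -9.9120.
ε = (∂Q_1/∂P_2)(P_2/Q_1) = -9.9120 × (10.9/1146.099) ≈ -0.09.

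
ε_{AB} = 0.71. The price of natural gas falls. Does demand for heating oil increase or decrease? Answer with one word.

decrease

ε > 0 and the price of natural gas falls, so the quantity of heating oil moves in the same direction: it decreases.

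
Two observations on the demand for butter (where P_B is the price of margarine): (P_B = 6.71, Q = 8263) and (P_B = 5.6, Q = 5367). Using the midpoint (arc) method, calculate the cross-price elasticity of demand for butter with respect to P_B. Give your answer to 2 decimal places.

ΔQ_A = 5367 − 8263 = -2896; ΔP_B = 5.6 − 6.71 = -1.11.
Midpoints: Q̄_A = 6815.0, P̄_B = 6.15.
ε = (ΔQ_A/Q̄_A)/(ΔP_B/P̄_B) = (-2896/6815.0)/(-1.11/6.15) ≈ 2.36.

2.36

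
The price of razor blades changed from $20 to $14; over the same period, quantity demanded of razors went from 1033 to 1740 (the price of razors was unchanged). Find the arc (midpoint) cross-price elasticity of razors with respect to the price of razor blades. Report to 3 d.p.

-1.445

ΔQ_A = 1740 − 1033 = 707; ΔP_B = 14 − 20 = -6.
Midpoints: Q̄_A = 1386.5, P̄_B = 17.00.
ε = (ΔQ_A/Q̄_A)/(ΔP_B/P̄_B) = (707/1386.5)/(-6/17.00) ≈ -1.445.
ε < 0: razors and razor blades are complements.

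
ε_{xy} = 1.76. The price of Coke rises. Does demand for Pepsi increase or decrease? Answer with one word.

ε > 0 and the price of Coke rises, so the quantity of Pepsi moves in the same direction: it increases.

increase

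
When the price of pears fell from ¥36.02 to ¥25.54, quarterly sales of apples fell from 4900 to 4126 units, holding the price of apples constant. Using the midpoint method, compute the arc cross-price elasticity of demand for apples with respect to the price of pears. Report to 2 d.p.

ΔQ_A = 4126 − 4900 = -774; ΔP_B = 25.54 − 36.02 = -10.48.
Midpoints: Q̄_A = 4513.0, P̄_B = 30.78.
ε = (ΔQ_A/Q̄_A)/(ΔP_B/P̄_B) = (-774/4513.0)/(-10.48/30.78) ≈ 0.50.
ε > 0: apples and pears are substitutes.

0.50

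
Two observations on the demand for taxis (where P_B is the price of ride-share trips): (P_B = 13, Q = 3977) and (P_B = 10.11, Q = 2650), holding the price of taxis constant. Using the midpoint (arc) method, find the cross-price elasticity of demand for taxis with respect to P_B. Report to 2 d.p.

1.60

ΔQ_A = 2650 − 3977 = -1327; ΔP_B = 10.11 − 13 = -2.89.
Midpoints: Q̄_A = 3313.5, P̄_B = 11.55.
ε = (ΔQ_A/Q̄_A)/(ΔP_B/P̄_B) = (-1327/3313.5)/(-2.89/11.55) ≈ 1.60.
ε > 0: taxis and ride-share trips are substitutes.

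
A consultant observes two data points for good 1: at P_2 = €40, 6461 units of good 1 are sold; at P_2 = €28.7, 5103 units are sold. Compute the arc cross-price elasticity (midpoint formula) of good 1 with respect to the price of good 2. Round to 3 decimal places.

0.714

ΔQ_1 = 5103 − 6461 = -1358; ΔP_2 = 28.7 − 40 = -11.3.
Midpoints: Q̄_1 = 5782.0, P̄_2 = 34.35.
ε = (ΔQ_1/Q̄_1)/(ΔP_2/P̄_2) = (-1358/5782.0)/(-11.3/34.35) ≈ 0.714.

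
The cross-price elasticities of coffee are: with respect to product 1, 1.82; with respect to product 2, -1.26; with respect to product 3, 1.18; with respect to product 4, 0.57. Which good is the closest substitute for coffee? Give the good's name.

product 1

Substitutes have ε > 0. Among the positive values, 1.82 (product 1) is largest.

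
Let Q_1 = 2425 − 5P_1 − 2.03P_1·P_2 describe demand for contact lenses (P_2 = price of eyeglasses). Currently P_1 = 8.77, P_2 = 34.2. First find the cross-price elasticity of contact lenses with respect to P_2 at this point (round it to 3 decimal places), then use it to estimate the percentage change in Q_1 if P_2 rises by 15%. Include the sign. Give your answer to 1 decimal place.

-5.2%

At P_1 = 8.77, P_2 = 34.2: Q_1 = 1772.284.
∂Q_1/∂P_2 = -2.03P_1 = -17.8031.
ε = (∂Q_1/∂P_2)(P_2/Q_1) = -17.8031 × 34.2/1772.284 ≈ -0.344.
%ΔQ_1 ≈ ε × %ΔP_2 = -0.344 × (15%) = -5.2%.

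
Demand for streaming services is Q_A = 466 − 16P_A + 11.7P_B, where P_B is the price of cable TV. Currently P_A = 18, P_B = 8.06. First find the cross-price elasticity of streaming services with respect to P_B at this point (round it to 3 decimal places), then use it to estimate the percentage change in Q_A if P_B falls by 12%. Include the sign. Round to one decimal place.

-4.2%

At P_A = 18, P_B = 8.06: Q_A = 272.302.
∂Q_A/∂P_B = 11.7.
ε = (∂Q_A/∂P_B)(P_B/Q_A) = 11.7000 × 8.06/272.302 ≈ 0.346.
%ΔQ_A ≈ ε × %ΔP_B = 0.346 × (-12%) = -4.2%.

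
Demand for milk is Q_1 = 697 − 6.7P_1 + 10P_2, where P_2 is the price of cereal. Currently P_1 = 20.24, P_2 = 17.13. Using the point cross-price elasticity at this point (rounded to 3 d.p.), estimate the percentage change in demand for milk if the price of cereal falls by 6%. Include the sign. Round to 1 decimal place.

At P_1 = 20.24, P_2 = 17.13: Q_1 = 732.692.
∂Q_1/∂P_2 = 10.
ε = (∂Q_1/∂P_2)(P_2/Q_1) = 10.0000 × 17.13/732.692 ≈ 0.234.
%ΔQ_1 ≈ ε × %ΔP_2 = 0.234 × (-6%) = -1.4%.

-1.4%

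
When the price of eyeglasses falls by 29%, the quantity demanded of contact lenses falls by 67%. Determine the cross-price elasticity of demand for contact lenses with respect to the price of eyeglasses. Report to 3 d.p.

ε = (%ΔQ of contact lenses) / (%ΔP of eyeglasses) = (-67%) / (-29%) ≈ 2.310.
Positive cross-price elasticity: substitutes.

2.310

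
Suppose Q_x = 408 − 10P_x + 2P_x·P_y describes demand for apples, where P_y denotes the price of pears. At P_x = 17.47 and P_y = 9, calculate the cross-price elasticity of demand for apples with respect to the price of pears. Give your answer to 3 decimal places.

0.574

At P_x = 17.47 and P_y = 9: Q_x = 547.76.
∂Q_x/∂P_y = 2P_x = 2(17.47) = 34.9400.
ε = (∂Q_x/∂P_y)(P_y/Q_x) = 34.9400 × (9/547.76) ≈ 0.574.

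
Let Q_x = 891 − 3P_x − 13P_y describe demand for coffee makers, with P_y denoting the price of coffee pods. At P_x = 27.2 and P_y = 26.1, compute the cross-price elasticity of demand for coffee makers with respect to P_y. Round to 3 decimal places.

-0.722

At P_x = 27.2 and P_y = 26.1: Q_x = 470.1.
∂Q_x/∂P_y = -13.
ε = (∂Q_x/∂P_y)(P_y/Q_x) = -13 × (26.1/470.1) ≈ -0.722.
Since ε < 0, coffee makers and coffee pods are complements.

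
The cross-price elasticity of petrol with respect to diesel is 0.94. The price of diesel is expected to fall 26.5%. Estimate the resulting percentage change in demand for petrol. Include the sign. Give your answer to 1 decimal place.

-24.9%

%ΔQ ≈ ε × %ΔP of diesel = 0.94 × (-26.5%) = -24.9%.
Demand for petrol falls by about 24.9%.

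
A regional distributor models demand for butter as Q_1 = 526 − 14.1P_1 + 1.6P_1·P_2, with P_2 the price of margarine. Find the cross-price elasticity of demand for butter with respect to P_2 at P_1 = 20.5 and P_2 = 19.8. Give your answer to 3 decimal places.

0.733

At P_1 = 20.5 and P_2 = 19.8: Q_1 = 886.39.
∂Q_1/∂P_2 = 1.6P_1 = 1.6(20.5) = 32.8000.
ε = (∂Q_1/∂P_2)(P_2/Q_1) = 32.8000 × (19.8/886.39) ≈ 0.733.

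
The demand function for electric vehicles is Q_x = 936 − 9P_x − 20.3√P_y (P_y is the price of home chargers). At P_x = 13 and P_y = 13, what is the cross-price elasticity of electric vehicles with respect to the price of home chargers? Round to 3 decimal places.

At P_x = 13 and P_y = 13: Q_x = 745.807.
∂Q_x/∂P_y = -20.3/(2√P_y) = -20.3/(2√13) = -2.8151.
ε = (∂Q_x/∂P_y)(P_y/Q_x) = -2.8151 × (13/745.807) ≈ -0.049.

-0.049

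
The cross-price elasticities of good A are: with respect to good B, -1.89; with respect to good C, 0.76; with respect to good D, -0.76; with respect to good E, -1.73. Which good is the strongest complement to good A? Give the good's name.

Complements have ε < 0. The most negative value is -1.89 (good B).

good B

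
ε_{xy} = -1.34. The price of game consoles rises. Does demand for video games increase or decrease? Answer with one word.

ε < 0 and the price of game consoles rises, so the quantity of video games moves in the opposite direction: it decreases.

decrease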